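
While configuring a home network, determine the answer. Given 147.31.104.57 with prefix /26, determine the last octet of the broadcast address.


Given: IP = 147.31.104.57, prefix = /26
Host bits = 32 - 26 = 6
Network last octet = 57 AND mask = 0
Host part size = 2^6 - 1 = 63
Broadcast last octet = 0 OR 63 = 63

63


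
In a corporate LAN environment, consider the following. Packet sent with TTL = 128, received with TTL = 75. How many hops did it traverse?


Given: initial TTL = 128, received TTL = 75
Hops = initial TTL - received TTL
Hops = 128 - 75 = 53

53


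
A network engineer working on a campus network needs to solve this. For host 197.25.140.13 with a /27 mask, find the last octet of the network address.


Given: IP = 197.25.140.13, prefix = /27
Subnet mask = 255.255.255.224
Last octet of IP: 13
Last octet of mask: 224
Network last octet = 13 AND 224 = 0

0


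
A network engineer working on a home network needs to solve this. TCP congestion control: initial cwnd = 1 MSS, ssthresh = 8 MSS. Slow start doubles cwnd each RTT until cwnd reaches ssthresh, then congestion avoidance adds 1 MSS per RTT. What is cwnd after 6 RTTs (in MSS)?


RTT 0: cwnd = 1 MSS (initial)
RTT 1: cwnd = 2 MSS (slow start, doubled)
RTT 2: cwnd = 4 MSS (slow start, doubled)
RTT 3: cwnd = 8 MSS (slow start, doubled)
RTT 4: cwnd = 9 MSS (congestion avoidance, +1)
RTT 5: cwnd = 10 MSS (congestion avoidance, +1)
RTT 6: cwnd = 11 MSS (congestion avoidance, +1)

11


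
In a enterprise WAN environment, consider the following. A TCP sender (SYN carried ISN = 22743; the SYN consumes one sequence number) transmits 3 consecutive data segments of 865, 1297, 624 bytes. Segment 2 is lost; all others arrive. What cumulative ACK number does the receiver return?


SYN uses sequence number 22743; first data byte = ISN + 1 = 22744.
Segment 1: SEQ = 22744, len = 865 B, covers [22744, 23608]
Segment 2: SEQ = 23609, len = 1297 B, covers [23609, 24905] [LOST]
Segment 3: SEQ = 24906, len = 624 B, covers [24906, 25529]
In-order data received: bytes [22744, 23608] (segments 1..1).
Segment 2 missing -> gap begins at byte 23609; later segments buffered out of order.
Cumulative ACK = next expected in-order byte = 22744 + 865 = 23609

23609


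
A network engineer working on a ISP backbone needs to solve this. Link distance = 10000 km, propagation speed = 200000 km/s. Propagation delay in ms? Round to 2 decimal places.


Given: distance = 10000 km, speed = 200000 km/s
Delay = distance / speed = 10000 / 200000 seconds
Delay in ms = 10000 * 1000 / 200000
Delay = 50.0000 ms
Rounded to 2 dp = 50.00 ms

50.00


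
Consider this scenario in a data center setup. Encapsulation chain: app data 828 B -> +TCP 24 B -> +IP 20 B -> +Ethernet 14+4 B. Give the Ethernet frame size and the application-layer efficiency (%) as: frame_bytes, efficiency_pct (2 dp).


TCP segment = 828 + 24 = 852 B
IP packet = 852 + 20 = 872 B
Ethernet frame = 872 + 14 + 4 = 890 B
Efficiency = app / frame = 828 / 890 = 0.930337 = 93.0337% -> 93.03% (2 dp)

890, 93.03


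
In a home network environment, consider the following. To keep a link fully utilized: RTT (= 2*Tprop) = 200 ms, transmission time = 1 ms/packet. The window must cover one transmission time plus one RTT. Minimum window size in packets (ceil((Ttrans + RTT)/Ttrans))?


Given: Ttrans = 1 ms, RTT = 200 ms (= 2 * Tprop, Tprop = 100 ms)
Time until first ACK returns = Ttrans + RTT = 1 + 200 = 201 ms
Need W * Ttrans >= Ttrans + RTT  ->  W >= (Ttrans + RTT) / Ttrans
(Ttrans + RTT) / Ttrans = 201 / 1 = 201
W_min = ceil(201) = 201

201


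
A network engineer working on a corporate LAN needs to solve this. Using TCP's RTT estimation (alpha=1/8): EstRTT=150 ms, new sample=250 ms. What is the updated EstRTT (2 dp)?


Given: EstRTT = 150 ms, SampleRTT = 250 ms, alpha = 1/8
New EstRTT = (1 - alpha) * EstRTT + alpha * SampleRTT
(7/8) * 150 = 131.25
(1/8) * 250 = 31.25
New EstRTT = 131.25 + 31.25 = 162.5 ms -> 162.50 ms (2 dp)

162.50


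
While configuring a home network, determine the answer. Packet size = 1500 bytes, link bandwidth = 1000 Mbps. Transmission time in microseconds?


Given: packet = 1500 bytes, bandwidth = 1000 Mbps
Packet in bits = 1500 * 8 = 12000 bits
Bandwidth = 1000 * 10^6 = 1000000000 bps
Time = 12000 / 1000000000 seconds
Time in us = 12000 * 10^6 / 1000000000 = 12

12


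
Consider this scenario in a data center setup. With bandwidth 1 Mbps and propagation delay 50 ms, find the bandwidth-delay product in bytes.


Given: bandwidth = 1 Mbps, delay = 50 ms
BDP in bits = 1 * 10^6 * 50 / 1000
BDP in bits = 50000
BDP in bytes = 50000 / 8 = 6250

6250


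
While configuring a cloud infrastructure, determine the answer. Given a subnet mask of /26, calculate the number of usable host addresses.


Given: subnet mask /26
Host bits = 32 - 26 = 6
Total addresses = 2^6 = 64
Usable hosts = 64 - 2 (network + broadcast) = 62

62


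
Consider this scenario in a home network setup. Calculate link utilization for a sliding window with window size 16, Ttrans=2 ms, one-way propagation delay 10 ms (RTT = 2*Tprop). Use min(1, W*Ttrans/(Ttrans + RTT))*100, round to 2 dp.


Given: W = 16, Ttrans = 2 ms, RTT = 20 ms (= 2 * Tprop, Tprop = 10 ms)
Cycle time = Ttrans + RTT = 2 + 20 = 22 ms (first packet sent until its ACK returns)
W * Ttrans = 16 * 2 = 32 ms of sending per cycle
W * Ttrans / (Ttrans + RTT) = 32 / 22 = 1.454545
U = min(1, 1.454545) = 1.000000
U% = 100.00%

100.00


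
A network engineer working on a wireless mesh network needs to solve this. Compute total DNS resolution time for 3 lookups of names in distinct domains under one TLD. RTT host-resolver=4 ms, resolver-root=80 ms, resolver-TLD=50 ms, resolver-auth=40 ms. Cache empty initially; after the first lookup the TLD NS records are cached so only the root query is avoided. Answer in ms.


Lookup 1 (cold cache): local + root + TLD + auth = 4 + 80 + 50 + 40 = 174 ms
Lookups 2..3 (TLD NS cached -> skip root; new domain -> still ask TLD and auth): local + TLD + auth = 4 + 50 + 40 = 94 ms each
Remaining 2 lookups: 2 * 94 = 188 ms
Total = 174 + 188 = 362 ms

362


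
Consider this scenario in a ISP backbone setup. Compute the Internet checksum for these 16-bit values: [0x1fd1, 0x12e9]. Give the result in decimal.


Given words: [0x1fd1, 0x12e9]
Step 1: Sum all words
Raw sum = 8145 + 4841 = 12986
One's complement = ~12986 & 0xFFFF = 52549

52549


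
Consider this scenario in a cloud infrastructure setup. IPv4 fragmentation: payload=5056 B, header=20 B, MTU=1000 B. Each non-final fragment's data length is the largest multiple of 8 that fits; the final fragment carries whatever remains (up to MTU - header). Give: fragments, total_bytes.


Max data per non-final fragment = floor((MTU - header)/8)*8 = floor((1000 - 20)/8)*8 = floor(980/8)*8 = 976 B
Final fragment needs no 8-byte alignment: it can carry up to MTU - header = 980 B
Non-final fragments needed = ceil((payload - 980) / 976) = ceil(4076/976) = ceil(4.1762) = 5
Number of fragments = 5 + 1 = 6
Fragment sizes (data): 5 * 976 B + 176 B (last, 176 <= 980 OK)
Total bytes sent = payload + n_frags * header = 5056 + 6*20 = 5056 + 120 = 5176 B

6, 5176


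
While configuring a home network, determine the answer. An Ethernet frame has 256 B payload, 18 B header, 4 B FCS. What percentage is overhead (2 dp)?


Given: payload = 256 B, header = 18 B, trailer = 4 B
Overhead bytes = header + trailer = 18 + 4 = 22
Total frame = payload + overhead = 256 + 22 = 278
Overhead % = 22 / 278 * 100 = 7.9137% -> 7.91% (2 dp)

7.91


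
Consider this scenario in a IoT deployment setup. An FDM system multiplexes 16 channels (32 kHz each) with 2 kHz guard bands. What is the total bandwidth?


Given: 16 channels, 32 kHz each, guard = 2 kHz
Channel bandwidth = 16 * 32 = 512 kHz
Guard bands = 15 gaps * 2 kHz = 30 kHz
Total = 512 + 30 = 542 kHz

542


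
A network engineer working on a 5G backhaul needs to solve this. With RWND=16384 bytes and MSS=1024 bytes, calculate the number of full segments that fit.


Given: RWND = 16384 bytes, MSS = 1024 bytes
Full segments = floor(RWND / MSS)
Full segments = floor(16384 / 1024)
Full segments = floor(16.0) = 16

16


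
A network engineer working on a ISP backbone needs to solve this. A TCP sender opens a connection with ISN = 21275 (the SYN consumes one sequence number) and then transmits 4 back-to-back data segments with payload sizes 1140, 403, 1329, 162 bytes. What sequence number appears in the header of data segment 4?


The SYN occupies sequence number ISN = 21275, so the first data byte is ISN + 1 = 21276.
SEQ of data segment i = (ISN + 1) + sum of payload sizes of segments 1..i-1.
Segment 1: SEQ = 21276, payload = 1140 bytes
Segment 2: SEQ = 22416, payload = 403 bytes
Segment 3: SEQ = 22819, payload = 1329 bytes
Segment 4: SEQ = 24148, payload = 162 bytes
SEQ of segment 4 = 21276 + 1140 + 403 + 1329 = 24148

24148


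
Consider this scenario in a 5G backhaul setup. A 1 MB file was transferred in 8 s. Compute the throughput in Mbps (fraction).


Given: file = 1 MB, time = 8 s
File in Mb = 1 * 8 = 8 Mb
Throughput = 8 / 8 Mbps
Throughput = 1 Mbps

1


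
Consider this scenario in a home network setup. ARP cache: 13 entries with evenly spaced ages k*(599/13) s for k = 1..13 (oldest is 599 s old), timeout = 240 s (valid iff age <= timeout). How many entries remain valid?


Ages are k * 599/13 s for k = 1..13 (spacing = 46.0769 s).
Entry k is valid iff k * 599/13 <= 240 iff k <= 13 * 240 / 599 = 5.2087
n_valid = floor(5.2087) = 5
(n_stale = 13 - 5 = 8)

5


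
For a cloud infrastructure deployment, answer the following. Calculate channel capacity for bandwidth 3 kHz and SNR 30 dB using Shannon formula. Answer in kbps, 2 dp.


Given: B = 3 kHz, SNR = 30 dB
SNR linear = 10^(30/10) = 1000
1 + SNR = 1001
log2(1001) = 9.9672262588
C = 3 * 1000 * 9.9672262588 = 29901.6788 bps
C = 29.901679 kbps -> 29.90 kbps (2 dp)

29.90


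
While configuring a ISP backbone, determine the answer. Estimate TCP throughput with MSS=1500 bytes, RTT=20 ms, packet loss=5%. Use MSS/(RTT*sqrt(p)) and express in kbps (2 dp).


Given: MSS = 1500 bytes, RTT = 20 ms, loss = 5%
RTT in seconds = 20 / 1000 = 0.02
Loss rate = 5% = 0.05
sqrt(loss) = sqrt(0.05) = 0.223606797750
Throughput (bytes/s) = 1500 / (0.02 * 0.223606797750) = 335410.1966
Throughput (kbps) = 335410.1966 * 8 / 1000 = 2683.281573 -> 2683.28 kbps (2 dp)

2683.28


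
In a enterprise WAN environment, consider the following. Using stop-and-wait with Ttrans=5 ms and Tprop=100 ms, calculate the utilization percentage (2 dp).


Given: Ttrans = 5 ms, Tprop = 100 ms
RTT = 2 * Tprop = 2 * 100 = 200 ms
U = Ttrans / (Ttrans + RTT)
U = 5 / (5 + 200)
U = 5 / 205 = 0.02439
U% = 2.44%

2.44


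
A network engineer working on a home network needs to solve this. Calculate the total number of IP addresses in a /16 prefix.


Given: CIDR prefix /16
Host bits = 32 - 16 = 16
Total addresses = 2^16 = 65536

65536


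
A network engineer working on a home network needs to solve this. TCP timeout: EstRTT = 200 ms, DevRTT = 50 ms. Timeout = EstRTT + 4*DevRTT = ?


Given: EstRTT = 200 ms, DevRTT = 50 ms
Timeout = EstRTT + 4 * DevRTT
4 * DevRTT = 4 * 50 = 200
Timeout = 200 + 200 = 400 ms

400


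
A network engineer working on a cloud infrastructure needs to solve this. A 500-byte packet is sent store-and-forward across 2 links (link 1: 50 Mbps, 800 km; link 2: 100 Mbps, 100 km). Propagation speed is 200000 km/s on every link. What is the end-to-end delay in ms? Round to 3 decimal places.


Packet = 500 bytes = 4000 bits. Store-and-forward: sum (t_trans + t_prop) per link.
Link 1: t_trans = 4000/(50*10^6) s = 0.0800 ms; t_prop = 800/200000 s = 4.0000 ms; subtotal = 4.0800 ms
Link 2: t_trans = 4000/(100*10^6) s = 0.0400 ms; t_prop = 100/200000 s = 0.5000 ms; subtotal = 0.5400 ms
End-to-end = 4.0800 + 0.5400 = 4.6200 ms -> 4.620 ms (3 dp)

4.620


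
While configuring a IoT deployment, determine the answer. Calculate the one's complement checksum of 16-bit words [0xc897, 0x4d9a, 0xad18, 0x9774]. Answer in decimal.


Given words: [0xc897, 0x4d9a, 0xad18, 0x9774]
Step 1: Sum all words
Raw sum = 51351 + 19866 + 44312 + 38772 = 154301
Step 2: Fold carry: (23229 + 2) = 23231
One's complement = ~23231 & 0xFFFF = 42304

42304


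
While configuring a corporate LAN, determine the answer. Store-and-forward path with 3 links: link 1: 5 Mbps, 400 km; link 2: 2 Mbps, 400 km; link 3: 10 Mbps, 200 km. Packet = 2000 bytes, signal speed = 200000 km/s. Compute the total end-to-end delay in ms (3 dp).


Packet = 2000 bytes = 16000 bits. Store-and-forward: sum (t_trans + t_prop) per link.
Link 1: t_trans = 16000/(5*10^6) s = 3.2000 ms; t_prop = 400/200000 s = 2.0000 ms; subtotal = 5.2000 ms
Link 2: t_trans = 16000/(2*10^6) s = 8.0000 ms; t_prop = 400/200000 s = 2.0000 ms; subtotal = 10.0000 ms
Link 3: t_trans = 16000/(10*10^6) s = 1.6000 ms; t_prop = 200/200000 s = 1.0000 ms; subtotal = 2.6000 ms
End-to-end = 5.2000 + 10.0000 + 2.6000 = 17.8000 ms -> 17.800 ms (3 dp)

17.800


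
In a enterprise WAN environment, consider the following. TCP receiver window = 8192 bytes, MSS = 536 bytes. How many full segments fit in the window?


Given: RWND = 8192 bytes, MSS = 536 bytes
Full segments = floor(RWND / MSS)
Full segments = floor(8192 / 536)
Full segments = floor(15.2836) = 15

15


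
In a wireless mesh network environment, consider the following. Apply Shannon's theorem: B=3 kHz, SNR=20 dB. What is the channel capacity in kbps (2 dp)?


Given: B = 3 kHz, SNR = 20 dB
SNR linear = 10^(20/10) = 100
1 + SNR = 101
log2(101) = 6.6582114828
C = 3 * 1000 * 6.6582114828 = 19974.6344 bps
C = 19.974634 kbps -> 19.97 kbps (2 dp)

19.97


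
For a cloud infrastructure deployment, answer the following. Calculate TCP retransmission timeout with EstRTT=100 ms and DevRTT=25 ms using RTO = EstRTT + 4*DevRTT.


Given: EstRTT = 100 ms, DevRTT = 25 ms
Timeout = EstRTT + 4 * DevRTT
4 * DevRTT = 4 * 25 = 100
Timeout = 100 + 100 = 200 ms

200


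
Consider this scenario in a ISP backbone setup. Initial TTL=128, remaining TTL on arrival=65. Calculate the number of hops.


Given: initial TTL = 128, received TTL = 65
Hops = initial TTL - received TTL
Hops = 128 - 65 = 63

63


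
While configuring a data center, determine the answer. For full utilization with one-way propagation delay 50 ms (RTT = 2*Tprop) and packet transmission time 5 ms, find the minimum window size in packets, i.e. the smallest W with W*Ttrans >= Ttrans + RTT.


Given: Ttrans = 5 ms, RTT = 100 ms (= 2 * Tprop, Tprop = 50 ms)
Time until first ACK returns = Ttrans + RTT = 5 + 100 = 105 ms
Need W * Ttrans >= Ttrans + RTT  ->  W >= (Ttrans + RTT) / Ttrans
(Ttrans + RTT) / Ttrans = 105 / 5 = 21
W_min = ceil(21) = 21

21


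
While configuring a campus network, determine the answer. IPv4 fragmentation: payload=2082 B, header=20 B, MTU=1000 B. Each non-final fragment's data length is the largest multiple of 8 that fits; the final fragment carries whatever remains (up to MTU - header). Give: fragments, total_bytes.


Max data per non-final fragment = floor((MTU - header)/8)*8 = floor((1000 - 20)/8)*8 = floor(980/8)*8 = 976 B
Final fragment needs no 8-byte alignment: it can carry up to MTU - header = 980 B
Non-final fragments needed = ceil((payload - 980) / 976) = ceil(1102/976) = ceil(1.1291) = 2
Number of fragments = 2 + 1 = 3
Fragment sizes (data): 2 * 976 B + 130 B (last, 130 <= 980 OK)
Total bytes sent = payload + n_frags * header = 2082 + 3*20 = 2082 + 60 = 2142 B

3, 2142


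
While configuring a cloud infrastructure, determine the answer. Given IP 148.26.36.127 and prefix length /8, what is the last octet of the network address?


Given: IP = 148.26.36.127, prefix = /8
Subnet mask = 255.0.0.0
Last octet of IP: 127
Last octet of mask: 0
Network last octet = 127 AND 0 = 0

0


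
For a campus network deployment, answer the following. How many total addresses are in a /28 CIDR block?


Given: CIDR prefix /28
Host bits = 32 - 28 = 4
Total addresses = 2^4 = 16

16


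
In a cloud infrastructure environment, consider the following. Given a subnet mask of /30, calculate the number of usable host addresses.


Given: subnet mask /30
Host bits = 32 - 30 = 2
Total addresses = 2^2 = 4
Usable hosts = 4 - 2 (network + broadcast) = 2

2


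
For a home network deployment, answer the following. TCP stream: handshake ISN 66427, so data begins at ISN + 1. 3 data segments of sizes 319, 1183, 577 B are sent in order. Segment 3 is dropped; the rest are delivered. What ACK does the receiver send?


SYN uses sequence number 66427; first data byte = ISN + 1 = 66428.
Segment 1: SEQ = 66428, len = 319 B, covers [66428, 66746]
Segment 2: SEQ = 66747, len = 1183 B, covers [66747, 67929]
Segment 3: SEQ = 67930, len = 577 B, covers [67930, 68506] [LOST]
In-order data received: bytes [66428, 67929] (segments 1..2).
Segment 3 missing -> gap begins at byte 67930.
Cumulative ACK = next expected in-order byte = 66428 + 319 + 1183 = 67930

67930


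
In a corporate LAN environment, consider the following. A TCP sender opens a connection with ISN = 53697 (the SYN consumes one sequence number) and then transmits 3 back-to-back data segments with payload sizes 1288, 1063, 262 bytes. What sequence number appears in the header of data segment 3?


The SYN occupies sequence number ISN = 53697, so the first data byte is ISN + 1 = 53698.
SEQ of data segment i = (ISN + 1) + sum of payload sizes of segments 1..i-1.
Segment 1: SEQ = 53698, payload = 1288 bytes
Segment 2: SEQ = 54986, payload = 1063 bytes
Segment 3: SEQ = 56049, payload = 262 bytes
SEQ of segment 3 = 53698 + 1288 + 1063 = 56049

56049


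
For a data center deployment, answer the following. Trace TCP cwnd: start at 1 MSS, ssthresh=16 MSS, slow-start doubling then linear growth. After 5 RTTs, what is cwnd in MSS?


RTT 0: cwnd = 1 MSS (initial)
RTT 1: cwnd = 2 MSS (slow start, doubled)
RTT 2: cwnd = 4 MSS (slow start, doubled)
RTT 3: cwnd = 8 MSS (slow start, doubled)
RTT 4: cwnd = 16 MSS (slow start, doubled)
RTT 5: cwnd = 17 MSS (congestion avoidance, +1)

17


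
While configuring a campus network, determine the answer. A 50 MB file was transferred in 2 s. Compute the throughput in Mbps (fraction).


Given: file = 50 MB, time = 2 s
File in Mb = 50 * 8 = 400 Mb
Throughput = 400 / 2 Mbps
Throughput = 200 Mbps

200


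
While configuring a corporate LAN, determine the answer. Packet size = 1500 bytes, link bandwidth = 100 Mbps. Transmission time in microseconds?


Given: packet = 1500 bytes, bandwidth = 100 Mbps
Packet in bits = 1500 * 8 = 12000 bits
Bandwidth = 100 * 10^6 = 100000000 bps
Time = 12000 / 100000000 seconds
Time in us = 12000 * 10^6 / 100000000 = 120

120


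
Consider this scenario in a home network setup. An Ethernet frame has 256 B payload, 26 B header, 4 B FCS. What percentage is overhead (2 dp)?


Given: payload = 256 B, header = 26 B, trailer = 4 B
Overhead bytes = header + trailer = 26 + 4 = 30
Total frame = payload + overhead = 256 + 30 = 286
Overhead % = 30 / 286 * 100 = 10.4895% -> 10.49% (2 dp)

10.49


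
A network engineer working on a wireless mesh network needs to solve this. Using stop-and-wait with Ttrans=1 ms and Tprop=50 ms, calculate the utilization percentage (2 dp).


Given: Ttrans = 1 ms, Tprop = 50 ms
RTT = 2 * Tprop = 2 * 50 = 100 ms
U = Ttrans / (Ttrans + RTT)
U = 1 / (1 + 100)
U = 1 / 101 = 0.009901
U% = 0.99%

0.99


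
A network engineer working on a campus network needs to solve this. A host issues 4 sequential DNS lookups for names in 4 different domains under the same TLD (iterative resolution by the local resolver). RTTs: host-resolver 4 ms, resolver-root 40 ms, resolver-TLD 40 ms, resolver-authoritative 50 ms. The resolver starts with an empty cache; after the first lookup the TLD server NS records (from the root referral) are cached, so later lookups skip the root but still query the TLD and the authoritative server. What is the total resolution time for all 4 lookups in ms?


Lookup 1 (cold cache): local + root + TLD + auth = 4 + 40 + 40 + 50 = 134 ms
Lookups 2..4 (TLD NS cached -> skip root; new domain -> still ask TLD and auth): local + TLD + auth = 4 + 40 + 50 = 94 ms each
Remaining 3 lookups: 3 * 94 = 282 ms
Total = 134 + 282 = 416 ms

416


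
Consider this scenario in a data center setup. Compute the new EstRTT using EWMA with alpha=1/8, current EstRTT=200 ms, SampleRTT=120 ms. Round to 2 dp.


Given: EstRTT = 200 ms, SampleRTT = 120 ms, alpha = 1/8
New EstRTT = (1 - alpha) * EstRTT + alpha * SampleRTT
(7/8) * 200 = 175
(1/8) * 120 = 15
New EstRTT = 175 + 15 = 190 ms -> 190.00 ms (2 dp)

190.00


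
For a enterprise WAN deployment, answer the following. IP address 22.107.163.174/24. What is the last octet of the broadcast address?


Given: IP = 22.107.163.174, prefix = /24
Host bits = 32 - 24 = 8
Network last octet = 174 AND mask = 0
Host part size = 2^8 - 1 = 255
Broadcast last octet = 0 OR 255 = 255

255


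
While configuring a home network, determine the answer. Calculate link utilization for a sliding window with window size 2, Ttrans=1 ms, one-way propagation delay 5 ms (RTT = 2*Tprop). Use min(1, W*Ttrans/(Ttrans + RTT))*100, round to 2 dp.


Given: W = 2, Ttrans = 1 ms, RTT = 10 ms (= 2 * Tprop, Tprop = 5 ms)
Cycle time = Ttrans + RTT = 1 + 10 = 11 ms (first packet sent until its ACK returns)
W * Ttrans = 2 * 1 = 2 ms of sending per cycle
W * Ttrans / (Ttrans + RTT) = 2 / 11 = 0.181818
U = min(1, 0.181818) = 0.181818
U% = 18.18%

18.18


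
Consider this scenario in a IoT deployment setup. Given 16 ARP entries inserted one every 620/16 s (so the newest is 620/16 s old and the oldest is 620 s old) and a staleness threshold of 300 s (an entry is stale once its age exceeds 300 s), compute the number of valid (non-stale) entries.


Ages are k * 620/16 s for k = 1..16 (spacing = 38.7500 s).
Entry k is valid iff k * 620/16 <= 300 iff k <= 16 * 300 / 620 = 7.7419
n_valid = floor(7.7419) = 7
(n_stale = 16 - 7 = 9)

7


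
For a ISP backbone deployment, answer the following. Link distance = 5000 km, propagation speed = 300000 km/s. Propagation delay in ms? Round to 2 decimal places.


Given: distance = 5000 km, speed = 300000 km/s
Delay = distance / speed = 5000 / 300000 seconds
Delay in ms = 5000 * 1000 / 300000
Delay = 16.6667 ms
Rounded to 2 dp = 16.67 ms

16.67


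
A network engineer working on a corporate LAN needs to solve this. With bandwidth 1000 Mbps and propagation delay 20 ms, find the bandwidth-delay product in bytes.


Given: bandwidth = 1000 Mbps, delay = 20 ms
BDP in bits = 1000 * 10^6 * 20 / 1000
BDP in bits = 20000000
BDP in bytes = 20000000 / 8 = 2500000

2500000


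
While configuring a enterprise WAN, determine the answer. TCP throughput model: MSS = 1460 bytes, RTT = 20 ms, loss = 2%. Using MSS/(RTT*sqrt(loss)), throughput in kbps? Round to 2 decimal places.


Given: MSS = 1460 bytes, RTT = 20 ms, loss = 2%
RTT in seconds = 20 / 1000 = 0.02
Loss rate = 2% = 0.02
sqrt(loss) = sqrt(0.02) = 0.141421356237
Throughput (bytes/s) = 1460 / (0.02 * 0.141421356237) = 516187.9503
Throughput (kbps) = 516187.9503 * 8 / 1000 = 4129.503602 -> 4129.50 kbps (2 dp)

4129.50


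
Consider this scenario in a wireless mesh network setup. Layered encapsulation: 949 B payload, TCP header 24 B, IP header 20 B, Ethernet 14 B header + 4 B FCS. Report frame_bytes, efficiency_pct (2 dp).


TCP segment = 949 + 24 = 973 B
IP packet = 973 + 20 = 993 B
Ethernet frame = 993 + 14 + 4 = 1011 B
Efficiency = app / frame = 949 / 1011 = 0.938675 = 93.8675% -> 93.87% (2 dp)

1011, 93.87


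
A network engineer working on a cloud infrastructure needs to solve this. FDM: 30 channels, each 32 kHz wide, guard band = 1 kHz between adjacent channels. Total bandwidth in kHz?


Given: 30 channels, 32 kHz each, guard = 1 kHz
Channel bandwidth = 30 * 32 = 960 kHz
Guard bands = 29 gaps * 1 kHz = 29 kHz
Total = 960 + 29 = 989 kHz

989


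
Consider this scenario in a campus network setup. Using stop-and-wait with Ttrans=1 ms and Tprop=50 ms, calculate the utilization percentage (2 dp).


Given: Ttrans = 1 ms, Tprop = 50 ms
RTT = 2 * Tprop = 2 * 50 = 100 ms
U = Ttrans / (Ttrans + RTT)
U = 1 / (1 + 100)
U = 1 / 101 = 0.009901
U% = 0.99%

0.99


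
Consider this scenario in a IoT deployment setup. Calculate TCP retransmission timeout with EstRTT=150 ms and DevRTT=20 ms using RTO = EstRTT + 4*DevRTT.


Given: EstRTT = 150 ms, DevRTT = 20 ms
Timeout = EstRTT + 4 * DevRTT
4 * DevRTT = 4 * 20 = 80
Timeout = 150 + 80 = 230 ms

230


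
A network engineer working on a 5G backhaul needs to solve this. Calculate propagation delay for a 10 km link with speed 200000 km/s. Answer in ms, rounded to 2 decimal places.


Given: distance = 10 km, speed = 200000 km/s
Delay = distance / speed = 10 / 200000 seconds
Delay in ms = 10 * 1000 / 200000
Delay = 0.0500 ms
Rounded to 2 dp = 0.05 ms

0.05


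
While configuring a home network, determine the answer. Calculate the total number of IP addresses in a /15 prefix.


Given: CIDR prefix /15
Host bits = 32 - 15 = 17
Total addresses = 2^17 = 131072

131072


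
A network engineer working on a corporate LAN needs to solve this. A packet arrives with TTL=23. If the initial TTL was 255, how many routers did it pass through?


Given: initial TTL = 255, received TTL = 23
Hops = initial TTL - received TTL
Hops = 255 - 23 = 232

232


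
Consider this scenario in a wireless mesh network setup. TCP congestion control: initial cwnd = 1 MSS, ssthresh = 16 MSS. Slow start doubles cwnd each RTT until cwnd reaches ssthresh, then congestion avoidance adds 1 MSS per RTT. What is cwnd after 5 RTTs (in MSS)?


RTT 0: cwnd = 1 MSS (initial)
RTT 1: cwnd = 2 MSS (slow start, doubled)
RTT 2: cwnd = 4 MSS (slow start, doubled)
RTT 3: cwnd = 8 MSS (slow start, doubled)
RTT 4: cwnd = 16 MSS (slow start, doubled)
RTT 5: cwnd = 17 MSS (congestion avoidance, +1)

17


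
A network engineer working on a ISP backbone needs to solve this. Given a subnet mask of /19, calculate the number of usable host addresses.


Given: subnet mask /19
Host bits = 32 - 19 = 13
Total addresses = 2^13 = 8192
Usable hosts = 8192 - 2 (network + broadcast) = 8190

8190


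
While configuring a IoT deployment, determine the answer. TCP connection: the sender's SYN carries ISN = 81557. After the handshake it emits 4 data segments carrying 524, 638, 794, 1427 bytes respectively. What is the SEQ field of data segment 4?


The SYN occupies sequence number ISN = 81557, so the first data byte is ISN + 1 = 81558.
SEQ of data segment i = (ISN + 1) + sum of payload sizes of segments 1..i-1.
Segment 1: SEQ = 81558, payload = 524 bytes
Segment 2: SEQ = 82082, payload = 638 bytes
Segment 3: SEQ = 82720, payload = 794 bytes
Segment 4: SEQ = 83514, payload = 1427 bytes
SEQ of segment 4 = 81558 + 524 + 638 + 794 = 83514

83514


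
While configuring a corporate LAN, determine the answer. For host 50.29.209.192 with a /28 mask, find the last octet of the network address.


Given: IP = 50.29.209.192, prefix = /28
Subnet mask = 255.255.255.240
Last octet of IP: 192
Last octet of mask: 240
Network last octet = 192 AND 240 = 192

192


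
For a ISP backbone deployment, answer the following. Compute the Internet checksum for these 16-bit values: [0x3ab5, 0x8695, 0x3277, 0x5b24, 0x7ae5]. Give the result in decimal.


Given words: [0x3ab5, 0x8695, 0x3277, 0x5b24, 0x7ae5]
Step 1: Sum all words
Raw sum = 15029 + 34453 + 12919 + 23332 + 31461 = 117194
Step 2: Fold carry: (51658 + 1) = 51659
One's complement = ~51659 & 0xFFFF = 13876

13876


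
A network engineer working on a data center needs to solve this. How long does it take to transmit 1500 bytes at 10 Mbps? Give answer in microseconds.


Given: packet = 1500 bytes, bandwidth = 10 Mbps
Packet in bits = 1500 * 8 = 12000 bits
Bandwidth = 10 * 10^6 = 10000000 bps
Time = 12000 / 10000000 seconds
Time in us = 12000 * 10^6 / 10000000 = 1200

1200


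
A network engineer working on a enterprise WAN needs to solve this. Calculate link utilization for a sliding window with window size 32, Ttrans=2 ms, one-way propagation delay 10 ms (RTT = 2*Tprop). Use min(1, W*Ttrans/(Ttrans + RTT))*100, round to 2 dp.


Given: W = 32, Ttrans = 2 ms, RTT = 20 ms (= 2 * Tprop, Tprop = 10 ms)
Cycle time = Ttrans + RTT = 2 + 20 = 22 ms (first packet sent until its ACK returns)
W * Ttrans = 32 * 2 = 64 ms of sending per cycle
W * Ttrans / (Ttrans + RTT) = 64 / 22 = 2.909091
U = min(1, 2.909091) = 1.000000
U% = 100.00%

100.00


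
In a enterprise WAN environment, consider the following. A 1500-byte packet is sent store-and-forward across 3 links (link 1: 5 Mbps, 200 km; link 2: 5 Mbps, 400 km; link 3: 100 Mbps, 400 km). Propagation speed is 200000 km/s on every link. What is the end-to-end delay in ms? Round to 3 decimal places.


Packet = 1500 bytes = 12000 bits. Store-and-forward: sum (t_trans + t_prop) per link.
Link 1: t_trans = 12000/(5*10^6) s = 2.4000 ms; t_prop = 200/200000 s = 1.0000 ms; subtotal = 3.4000 ms
Link 2: t_trans = 12000/(5*10^6) s = 2.4000 ms; t_prop = 400/200000 s = 2.0000 ms; subtotal = 4.4000 ms
Link 3: t_trans = 12000/(100*10^6) s = 0.1200 ms; t_prop = 400/200000 s = 2.0000 ms; subtotal = 2.1200 ms
End-to-end = 3.4000 + 4.4000 + 2.1200 = 9.9200 ms -> 9.920 ms (3 dp)

9.920


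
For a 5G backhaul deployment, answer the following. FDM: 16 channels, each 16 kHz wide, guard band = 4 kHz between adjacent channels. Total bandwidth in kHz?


Given: 16 channels, 16 kHz each, guard = 4 kHz
Channel bandwidth = 16 * 16 = 256 kHz
Guard bands = 15 gaps * 4 kHz = 60 kHz
Total = 256 + 60 = 316 kHz

316


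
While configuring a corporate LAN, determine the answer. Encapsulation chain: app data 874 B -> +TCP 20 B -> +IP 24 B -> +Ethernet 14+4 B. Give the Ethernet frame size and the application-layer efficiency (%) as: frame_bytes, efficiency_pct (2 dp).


TCP segment = 874 + 20 = 894 B
IP packet = 894 + 24 = 918 B
Ethernet frame = 918 + 14 + 4 = 936 B
Efficiency = app / frame = 874 / 936 = 0.933761 = 93.3761% -> 93.38% (2 dp)

936, 93.38


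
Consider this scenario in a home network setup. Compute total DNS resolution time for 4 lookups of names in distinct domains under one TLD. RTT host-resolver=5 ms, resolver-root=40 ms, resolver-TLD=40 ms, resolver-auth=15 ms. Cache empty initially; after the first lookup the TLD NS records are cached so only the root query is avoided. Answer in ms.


Lookup 1 (cold cache): local + root + TLD + auth = 5 + 40 + 40 + 15 = 100 ms
Lookups 2..4 (TLD NS cached -> skip root; new domain -> still ask TLD and auth): local + TLD + auth = 5 + 40 + 15 = 60 ms each
Remaining 3 lookups: 3 * 60 = 180 ms
Total = 100 + 180 = 280 ms

280


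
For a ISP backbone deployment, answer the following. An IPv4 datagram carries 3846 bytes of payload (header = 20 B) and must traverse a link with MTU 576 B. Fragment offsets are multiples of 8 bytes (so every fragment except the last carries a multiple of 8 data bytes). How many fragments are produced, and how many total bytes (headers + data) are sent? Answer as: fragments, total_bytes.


Max data per non-final fragment = floor((MTU - header)/8)*8 = floor((576 - 20)/8)*8 = floor(556/8)*8 = 552 B
Final fragment needs no 8-byte alignment: it can carry up to MTU - header = 556 B
Non-final fragments needed = ceil((payload - 556) / 552) = ceil(3290/552) = ceil(5.9601) = 6
Number of fragments = 6 + 1 = 7
Fragment sizes (data): 6 * 552 B + 534 B (last, 534 <= 556 OK)
Total bytes sent = payload + n_frags * header = 3846 + 7*20 = 3846 + 140 = 3986 B

7, 3986


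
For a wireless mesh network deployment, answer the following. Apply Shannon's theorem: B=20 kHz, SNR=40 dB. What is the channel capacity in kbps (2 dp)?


Given: B = 20 kHz, SNR = 40 dB
SNR linear = 10^(40/10) = 10000
1 + SNR = 10001
log2(10001) = 13.2878566418
C = 20 * 1000 * 13.2878566418 = 265757.1328 bps
C = 265.757133 kbps -> 265.76 kbps (2 dp)

265.76


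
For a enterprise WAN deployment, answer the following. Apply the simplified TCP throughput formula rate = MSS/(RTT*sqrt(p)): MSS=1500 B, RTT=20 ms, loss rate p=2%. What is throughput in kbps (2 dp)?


Given: MSS = 1500 bytes, RTT = 20 ms, loss = 2%
RTT in seconds = 20 / 1000 = 0.02
Loss rate = 2% = 0.02
sqrt(loss) = sqrt(0.02) = 0.141421356237
Throughput (bytes/s) = 1500 / (0.02 * 0.141421356237) = 530330.0859
Throughput (kbps) = 530330.0859 * 8 / 1000 = 4242.640687 -> 4242.64 kbps (2 dp)

4242.64


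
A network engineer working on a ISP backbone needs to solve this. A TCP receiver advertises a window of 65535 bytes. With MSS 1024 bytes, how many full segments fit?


Given: RWND = 65535 bytes, MSS = 1024 bytes
Full segments = floor(RWND / MSS)
Full segments = floor(65535 / 1024)
Full segments = floor(63.999) = 63

63


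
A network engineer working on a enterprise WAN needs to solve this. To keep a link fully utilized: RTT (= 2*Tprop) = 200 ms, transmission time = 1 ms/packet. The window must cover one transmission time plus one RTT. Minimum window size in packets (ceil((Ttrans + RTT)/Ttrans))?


Given: Ttrans = 1 ms, RTT = 200 ms (= 2 * Tprop, Tprop = 100 ms)
Time until first ACK returns = Ttrans + RTT = 1 + 200 = 201 ms
Need W * Ttrans >= Ttrans + RTT  ->  W >= (Ttrans + RTT) / Ttrans
(Ttrans + RTT) / Ttrans = 201 / 1 = 201
W_min = ceil(201) = 201

201


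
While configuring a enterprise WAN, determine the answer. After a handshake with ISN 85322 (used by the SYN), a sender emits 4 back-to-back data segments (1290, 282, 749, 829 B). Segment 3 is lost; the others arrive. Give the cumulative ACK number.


SYN uses sequence number 85322; first data byte = ISN + 1 = 85323.
Segment 1: SEQ = 85323, len = 1290 B, covers [85323, 86612]
Segment 2: SEQ = 86613, len = 282 B, covers [86613, 86894]
Segment 3: SEQ = 86895, len = 749 B, covers [86895, 87643] [LOST]
Segment 4: SEQ = 87644, len = 829 B, covers [87644, 88472]
In-order data received: bytes [85323, 86894] (segments 1..2).
Segment 3 missing -> gap begins at byte 86895; later segments buffered out of order.
Cumulative ACK = next expected in-order byte = 85323 + 1290 + 282 = 86895

86895


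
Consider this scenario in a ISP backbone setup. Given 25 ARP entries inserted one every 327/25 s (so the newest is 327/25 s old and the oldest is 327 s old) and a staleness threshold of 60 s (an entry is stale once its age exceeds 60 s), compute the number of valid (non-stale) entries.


Ages are k * 327/25 s for k = 1..25 (spacing = 13.0800 s).
Entry k is valid iff k * 327/25 <= 60 iff k <= 25 * 60 / 327 = 4.5872
n_valid = floor(4.5872) = 4
(n_stale = 25 - 4 = 21)

4


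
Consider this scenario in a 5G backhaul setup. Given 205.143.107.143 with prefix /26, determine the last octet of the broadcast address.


Given: IP = 205.143.107.143, prefix = /26
Host bits = 32 - 26 = 6
Network last octet = 143 AND mask = 128
Host part size = 2^6 - 1 = 63
Broadcast last octet = 128 OR 63 = 191

191


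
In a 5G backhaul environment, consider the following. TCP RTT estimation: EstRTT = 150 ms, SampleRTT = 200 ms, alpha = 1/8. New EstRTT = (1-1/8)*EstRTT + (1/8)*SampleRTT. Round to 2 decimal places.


Given: EstRTT = 150 ms, SampleRTT = 200 ms, alpha = 1/8
New EstRTT = (1 - alpha) * EstRTT + alpha * SampleRTT
(7/8) * 150 = 131.25
(1/8) * 200 = 25
New EstRTT = 131.25 + 25 = 156.25 ms -> 156.25 ms (2 dp)

156.25


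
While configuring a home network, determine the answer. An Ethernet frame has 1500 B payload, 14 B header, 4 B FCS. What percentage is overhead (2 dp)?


Given: payload = 1500 B, header = 14 B, trailer = 4 B
Overhead bytes = header + trailer = 14 + 4 = 18
Total frame = payload + overhead = 1500 + 18 = 1518
Overhead % = 18 / 1518 * 100 = 1.1858% -> 1.19% (2 dp)

1.19


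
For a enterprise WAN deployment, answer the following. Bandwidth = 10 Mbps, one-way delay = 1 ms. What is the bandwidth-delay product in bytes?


Given: bandwidth = 10 Mbps, delay = 1 ms
BDP in bits = 10 * 10^6 * 1 / 1000
BDP in bits = 10000
BDP in bytes = 10000 / 8 = 1250

1250


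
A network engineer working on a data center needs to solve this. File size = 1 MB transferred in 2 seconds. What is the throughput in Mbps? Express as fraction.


Given: file = 1 MB, time = 2 s
File in Mb = 1 * 8 = 8 Mb
Throughput = 8 / 2 Mbps
Throughput = 4 Mbps

4


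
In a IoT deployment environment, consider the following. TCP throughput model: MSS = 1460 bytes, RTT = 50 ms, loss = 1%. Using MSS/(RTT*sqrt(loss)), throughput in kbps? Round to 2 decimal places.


Given: MSS = 1460 bytes, RTT = 50 ms, loss = 1%
RTT in seconds = 50 / 1000 = 0.05
Loss rate = 1% = 0.01
sqrt(loss) = sqrt(0.01) = 0.1
Throughput (bytes/s) = 1460 / (0.05 * 0.1) = 292000.0000
Throughput (kbps) = 292000.0000 * 8 / 1000 = 2336.000000 -> 2336.00 kbps (2 dp)

2336.00


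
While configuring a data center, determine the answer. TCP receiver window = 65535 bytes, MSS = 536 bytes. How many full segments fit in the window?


Given: RWND = 65535 bytes, MSS = 536 bytes
Full segments = floor(RWND / MSS)
Full segments = floor(65535 / 536)
Full segments = floor(122.2668) = 122

122


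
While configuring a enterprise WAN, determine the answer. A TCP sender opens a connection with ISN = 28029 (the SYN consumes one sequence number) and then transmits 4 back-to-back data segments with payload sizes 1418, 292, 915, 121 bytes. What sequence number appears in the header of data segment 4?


The SYN occupies sequence number ISN = 28029, so the first data byte is ISN + 1 = 28030.
SEQ of data segment i = (ISN + 1) + sum of payload sizes of segments 1..i-1.
Segment 1: SEQ = 28030, payload = 1418 bytes
Segment 2: SEQ = 29448, payload = 292 bytes
Segment 3: SEQ = 29740, payload = 915 bytes
Segment 4: SEQ = 30655, payload = 121 bytes
SEQ of segment 4 = 28030 + 1418 + 292 + 915 = 30655

30655


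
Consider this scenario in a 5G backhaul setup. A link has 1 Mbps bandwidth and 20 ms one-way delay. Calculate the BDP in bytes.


Given: bandwidth = 1 Mbps, delay = 20 ms
BDP in bits = 1 * 10^6 * 20 / 1000
BDP in bits = 20000
BDP in bytes = 20000 / 8 = 2500

2500


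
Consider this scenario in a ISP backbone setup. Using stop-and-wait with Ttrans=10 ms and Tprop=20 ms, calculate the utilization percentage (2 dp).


Given: Ttrans = 10 ms, Tprop = 20 ms
RTT = 2 * Tprop = 2 * 20 = 40 ms
U = Ttrans / (Ttrans + RTT)
U = 10 / (10 + 40)
U = 10 / 50 = 0.2
U% = 20.00%

20.00


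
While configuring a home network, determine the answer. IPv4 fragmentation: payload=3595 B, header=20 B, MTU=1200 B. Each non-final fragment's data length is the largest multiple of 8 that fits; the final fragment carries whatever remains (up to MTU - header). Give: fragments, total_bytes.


Max data per non-final fragment = floor((MTU - header)/8)*8 = floor((1200 - 20)/8)*8 = floor(1180/8)*8 = 1176 B
Final fragment needs no 8-byte alignment: it can carry up to MTU - header = 1180 B
Non-final fragments needed = ceil((payload - 1180) / 1176) = ceil(2415/1176) = ceil(2.0536) = 3
Number of fragments = 3 + 1 = 4
Fragment sizes (data): 3 * 1176 B + 67 B (last, 67 <= 1180 OK)
Total bytes sent = payload + n_frags * header = 3595 + 4*20 = 3595 + 80 = 3675 B

4, 3675


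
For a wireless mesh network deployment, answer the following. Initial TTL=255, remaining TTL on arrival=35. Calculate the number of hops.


Given: initial TTL = 255, received TTL = 35
Hops = initial TTL - received TTL
Hops = 255 - 35 = 220

220


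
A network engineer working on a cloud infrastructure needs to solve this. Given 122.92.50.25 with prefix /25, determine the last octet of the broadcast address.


Given: IP = 122.92.50.25, prefix = /25
Host bits = 32 - 25 = 7
Network last octet = 25 AND mask = 0
Host part size = 2^7 - 1 = 127
Broadcast last octet = 0 OR 127 = 127

127


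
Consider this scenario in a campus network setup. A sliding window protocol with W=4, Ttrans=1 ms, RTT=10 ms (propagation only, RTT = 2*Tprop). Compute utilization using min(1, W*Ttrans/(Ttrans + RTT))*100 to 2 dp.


Given: W = 4, Ttrans = 1 ms, RTT = 10 ms (= 2 * Tprop, Tprop = 5 ms)
Cycle time = Ttrans + RTT = 1 + 10 = 11 ms (first packet sent until its ACK returns)
W * Ttrans = 4 * 1 = 4 ms of sending per cycle
W * Ttrans / (Ttrans + RTT) = 4 / 11 = 0.363636
U = min(1, 0.363636) = 0.363636
U% = 36.36%

36.36
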